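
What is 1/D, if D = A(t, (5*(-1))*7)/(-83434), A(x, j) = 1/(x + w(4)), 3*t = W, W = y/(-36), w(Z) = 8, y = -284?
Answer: -23945558/27 ≈ -8.8687e+5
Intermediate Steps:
W = 71/9 (W = -284/(-36) = -284*(-1/36) = 71/9 ≈ 7.8889)
t = 71/27 (t = (1/3)*(71/9) = 71/27 ≈ 2.6296)
A(x, j) = 1/(8 + x) (A(x, j) = 1/(x + 8) = 1/(8 + x))
D = -27/23945558 (D = 1/((8 + 71/27)*(-83434)) = -1/83434/(287/27) = (27/287)*(-1/83434) = -27/23945558 ≈ -1.1276e-6)
1/D = 1/(-27/23945558) = -23945558/27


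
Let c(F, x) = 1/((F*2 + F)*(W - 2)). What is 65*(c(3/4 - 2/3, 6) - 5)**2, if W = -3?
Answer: 10933/5 ≈ 2186.6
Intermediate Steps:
c(F, x) = -1/(15*F) (c(F, x) = 1/((F*2 + F)*(-3 - 2)) = 1/((2*F + F)*(-5)) = 1/((3*F)*(-5)) = 1/(-15*F) = -1/(15*F))
65*(c(3/4 - 2/3, 6) - 5)**2 = 65*(-1/(15*(3/4 - 2/3)) - 5)**2 = 65*(-1/(15*1/12) - 5)**2 = 65*(-1/15*12 - 5)**2 = 65*(-4/5 - 5)**2 = 65*(-29/5)**2 = 65*(841/25) = 10933/5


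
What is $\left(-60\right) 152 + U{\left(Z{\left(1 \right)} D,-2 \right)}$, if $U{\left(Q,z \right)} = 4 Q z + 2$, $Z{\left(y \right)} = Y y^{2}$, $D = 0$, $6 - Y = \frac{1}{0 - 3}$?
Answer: $-9118$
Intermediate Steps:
$Y = \frac{19}{3}$ ($Y = 6 - \frac{1}{0 - 3} = 6 - \frac{1}{-3} = 6 - - \frac{1}{3} = 6 + \frac{1}{3} = \frac{19}{3} \approx 6.3333$)
$Z{\left(y \right)} = \frac{19 y^{2}}{3}$
$U{\left(Q,z \right)} = 2 + 4 Q z$ ($U{\left(Q,z \right)} = 4 Q z + 2 = 2 + 4 Q z$)
$\left(-60\right) 152 + U{\left(Z{\left(1 \right)} D,-2 \right)} = \left(-60\right) 152 + \left(2 + 4 \frac{19 \cdot 1^{2}}{3} \cdot 0 \left(-2\right)\right) = -9120 + \left(2 + 4 \cdot \frac{19}{3} \cdot 1 \cdot 0 \left(-2\right)\right) = -9120 + \left(2 + 4 \cdot \frac{19}{3} \cdot 0 \left(-2\right)\right) = -9120 + \left(2 + 4 \cdot 0 \left(-2\right)\right) = -9120 + \left(2 + 0\right) = -9120 + 2 = -9118$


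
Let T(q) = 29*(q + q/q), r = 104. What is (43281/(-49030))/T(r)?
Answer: -2061/7109350 ≈ -0.00028990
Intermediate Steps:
T(q) = 29 + 29*q (T(q) = 29*(q + 1) = 29*(1 + q) = 29 + 29*q)
(43281/(-49030))/T(r) = (43281/(-49030))/(29 + 29*104) = (43281*(-1/49030))/(29 + 3016) = -43281/49030/3045 = -43281/49030*1/3045 = -2061/7109350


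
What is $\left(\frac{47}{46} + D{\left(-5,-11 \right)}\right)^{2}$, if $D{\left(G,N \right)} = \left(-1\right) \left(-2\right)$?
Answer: $\frac{19321}{2116} \approx 9.1309$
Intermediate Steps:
$D{\left(G,N \right)} = 2$
$\left(\frac{47}{46} + D{\left(-5,-11 \right)}\right)^{2} = \left(\frac{47}{46} + 2\right)^{2} = \left(\frac{139}{46}\right)^{2} = \frac{19321}{2116}$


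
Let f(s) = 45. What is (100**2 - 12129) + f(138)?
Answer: -2084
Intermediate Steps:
(100**2 - 12129) + f(138) = (100**2 - 12129) + 45 = (10000 - 12129) + 45 = -2129 + 45 = -2084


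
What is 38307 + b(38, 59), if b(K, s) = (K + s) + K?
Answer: 38442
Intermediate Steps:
b(K, s) = s + 2*K
38307 + b(38, 59) = 38307 + (59 + 2*38) = 38307 + (59 + 76) = 38307 + 135 = 38442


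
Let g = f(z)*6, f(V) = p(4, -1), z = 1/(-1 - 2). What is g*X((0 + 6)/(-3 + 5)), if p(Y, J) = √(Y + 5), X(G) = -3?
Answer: -54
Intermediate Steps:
p(Y, J) = √(5 + Y)
z = -⅓ (z = 1/(-3) = -⅓ ≈ -0.33333)
f(V) = 3 (f(V) = √(5 + 4) = √9 = 3)
g = 18 (g = 3*6 = 18)
g*X((0 + 6)/(-3 + 5)) = 18*(-3) = -54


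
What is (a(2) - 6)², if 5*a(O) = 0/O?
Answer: 36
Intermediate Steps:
a(O) = 0 (a(O) = (0/O)/5 = (⅕)*0 = 0)
(a(2) - 6)² = (0 - 6)² = (-6)² = 36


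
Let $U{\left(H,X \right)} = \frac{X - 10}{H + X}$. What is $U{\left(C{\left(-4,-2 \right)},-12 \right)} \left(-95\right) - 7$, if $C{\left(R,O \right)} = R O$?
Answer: $- \frac{1059}{2} \approx -529.5$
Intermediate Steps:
$C{\left(R,O \right)} = O R$
$U{\left(H,X \right)} = \frac{-10 + X}{H + X}$
$U{\left(C{\left(-4,-2 \right)},-12 \right)} \left(-95\right) - 7 = \frac{-10 - 12}{\left(-2\right) \left(-4\right) - 12} \left(-95\right) - 7 = \frac{1}{8 - 12} \left(-22\right) \left(-95\right) - 7 = \frac{1}{-4} \left(-22\right) \left(-95\right) - 7 = \left(- \frac{1}{4}\right) \left(-22\right) \left(-95\right) - 7 = \frac{11}{2} \left(-95\right) - 7 = - \frac{1045}{2} - 7 = - \frac{1059}{2}$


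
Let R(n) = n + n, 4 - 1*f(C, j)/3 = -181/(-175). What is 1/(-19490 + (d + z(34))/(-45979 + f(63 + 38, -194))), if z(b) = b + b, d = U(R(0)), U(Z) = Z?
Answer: -2011192/39198135055 ≈ -5.1308e-5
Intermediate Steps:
f(C, j) = 1557/175 (f(C, j) = 12 - (-543)/(-175) = 12 - (-543)*(-1)/175 = 12 - 3*181/175 = 12 - 543/175 = 1557/175)
R(n) = 2*n
d = 0 (d = 2*0 = 0)
z(b) = 2*b
1/(-19490 + (d + z(34))/(-45979 + f(63 + 38, -194))) = 1/(-19490 + (0 + 2*34)/(-45979 + 1557/175)) = 1/(-19490 + (0 + 68)/(-8044768/175)) = 1/(-19490 + 68*(-175/8044768)) = 1/(-19490 - 2975/2011192) = 1/(-39198135055/2011192) = -2011192/39198135055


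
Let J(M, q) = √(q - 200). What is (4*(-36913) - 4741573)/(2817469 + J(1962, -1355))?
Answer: -13775239871525/7938131567516 + 4889225*I*√1555/7938131567516 ≈ -1.7353 + 2.4288e-5*I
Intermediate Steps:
J(M, q) = √(-200 + q)
(4*(-36913) - 4741573)/(2817469 + J(1962, -1355)) = (4*(-36913) - 4741573)/(2817469 + √(-200 - 1355)) = (-147652 - 4741573)/(2817469 + √(-1555)) = -4889225/(2817469 + I*√1555)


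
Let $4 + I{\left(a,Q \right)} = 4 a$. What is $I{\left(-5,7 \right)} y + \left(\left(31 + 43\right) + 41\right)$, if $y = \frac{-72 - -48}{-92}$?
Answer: $\frac{2501}{23} \approx 108.74$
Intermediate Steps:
$y = \frac{6}{23}$ ($y = \left(-72 + 48\right) \left(- \frac{1}{92}\right) = \left(-24\right) \left(- \frac{1}{92}\right) = \frac{6}{23} \approx 0.26087$)
$I{\left(a,Q \right)} = -4 + 4 a$
$I{\left(-5,7 \right)} y + \left(\left(31 + 43\right) + 41\right) = \left(-4 + 4 \left(-5\right)\right) \frac{6}{23} + \left(\left(31 + 43\right) + 41\right) = \left(-4 - 20\right) \frac{6}{23} + \left(74 + 41\right) = \left(-24\right) \frac{6}{23} + 115 = - \frac{144}{23} + 115 = \frac{2501}{23}$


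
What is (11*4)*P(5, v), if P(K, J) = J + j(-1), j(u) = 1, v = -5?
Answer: -176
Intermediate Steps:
P(K, J) = 1 + J (P(K, J) = J + 1 = 1 + J)
(11*4)*P(5, v) = (11*4)*(1 - 5) = 44*(-4) = -176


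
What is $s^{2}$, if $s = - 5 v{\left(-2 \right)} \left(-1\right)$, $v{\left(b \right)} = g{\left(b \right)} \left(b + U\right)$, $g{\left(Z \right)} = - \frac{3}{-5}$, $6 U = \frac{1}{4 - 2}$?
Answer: $\frac{529}{16} \approx 33.063$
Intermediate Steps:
$U = \frac{1}{12}$ ($U = \frac{1}{6 \left(4 - 2\right)} = \frac{1}{6 \cdot 2} = \frac{1}{6} \cdot \frac{1}{2} = \frac{1}{12} \approx 0.083333$)
$g{\left(Z \right)} = \frac{3}{5}$ ($g{\left(Z \right)} = \left(-3\right) \left(- \frac{1}{5}\right) = \frac{3}{5}$)
$v{\left(b \right)} = \frac{1}{20} + \frac{3 b}{5}$ ($v{\left(b \right)} = \frac{3 \left(b + \frac{1}{12}\right)}{5} = \frac{3 \left(\frac{1}{12} + b\right)}{5} = \frac{1}{20} + \frac{3 b}{5}$)
$s = - \frac{23}{4}$ ($s = - 5 \left(\frac{1}{20} + \frac{3}{5} \left(-2\right)\right) \left(-1\right) = - 5 \left(\frac{1}{20} - \frac{6}{5}\right) \left(-1\right) = \left(-5\right) \left(- \frac{23}{20}\right) \left(-1\right) = \frac{23}{4} \left(-1\right) = - \frac{23}{4} \approx -5.75$)
$s^{2} = \left(- \frac{23}{4}\right)^{2} = \frac{529}{16}$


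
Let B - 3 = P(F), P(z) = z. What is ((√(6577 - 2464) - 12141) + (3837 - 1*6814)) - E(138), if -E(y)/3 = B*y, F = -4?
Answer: -15532 + 3*√457 ≈ -15468.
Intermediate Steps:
B = -1 (B = 3 - 4 = -1)
E(y) = 3*y (E(y) = -(-3)*y = 3*y)
((√(6577 - 2464) - 12141) + (3837 - 1*6814)) - E(138) = ((√(6577 - 2464) - 12141) + (3837 - 1*6814)) - 3*138 = ((√4113 - 12141) + (3837 - 6814)) - 1*414 = ((3*√457 - 12141) - 2977) - 414 = ((-12141 + 3*√457) - 2977) - 414 = (-15118 + 3*√457) - 414 = -15532 + 3*√457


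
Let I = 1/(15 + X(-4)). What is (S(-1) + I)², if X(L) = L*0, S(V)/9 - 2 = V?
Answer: 18496/225 ≈ 82.204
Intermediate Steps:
S(V) = 18 + 9*V
X(L) = 0
I = 1/15 (I = 1/(15 + 0) = 1/15 ≈ 0.066667)
(S(-1) + I)² = ((18 + 9*(-1)) + 1/15)² = ((18 - 9) + 1/15)² = (9 + 1/15)² = (136/15)² = 18496/225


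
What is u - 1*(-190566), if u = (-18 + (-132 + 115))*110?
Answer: 186716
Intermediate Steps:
u = -3850 (u = (-18 - 17)*110 = -35*110 = -3850)
u - 1*(-190566) = -3850 - 1*(-190566) = -3850 + 190566 = 186716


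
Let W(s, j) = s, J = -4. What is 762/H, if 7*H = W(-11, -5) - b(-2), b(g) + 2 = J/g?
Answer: -5334/11 ≈ -484.91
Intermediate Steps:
b(g) = -2 - 4/g
H = -11/7 (H = (-11 - (-2 - 4/(-2)))/7 = (-11 - (-2 - 4*(-½)))/7 = (-11 - (-2 + 2))/7 = (-11 - 1*0)/7 = (-11 + 0)/7 = (⅐)*(-11) = -11/7 ≈ -1.5714)
762/H = 762/(-11/7) = 762*(-7/11) = -5334/11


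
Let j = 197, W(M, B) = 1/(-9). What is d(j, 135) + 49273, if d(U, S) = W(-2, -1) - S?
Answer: 442241/9 ≈ 49138.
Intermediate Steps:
W(M, B) = -⅑
d(U, S) = -⅑ - S
d(j, 135) + 49273 = (-⅑ - 1*135) + 49273 = (-⅑ - 135) + 49273 = -1216/9 + 49273 = 442241/9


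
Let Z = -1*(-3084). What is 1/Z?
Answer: 1/3084 ≈ 0.00032425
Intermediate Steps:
Z = 3084
1/Z = 1/3084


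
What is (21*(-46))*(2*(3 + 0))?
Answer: -5796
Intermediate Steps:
(21*(-46))*(2*(3 + 0)) = -1932*3 = -966*6 = -5796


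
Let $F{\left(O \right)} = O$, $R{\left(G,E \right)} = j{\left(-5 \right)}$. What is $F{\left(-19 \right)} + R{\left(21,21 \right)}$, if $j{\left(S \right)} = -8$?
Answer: $-27$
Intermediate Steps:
$R{\left(G,E \right)} = -8$
$F{\left(-19 \right)} + R{\left(21,21 \right)} = -19 - 8 = -27$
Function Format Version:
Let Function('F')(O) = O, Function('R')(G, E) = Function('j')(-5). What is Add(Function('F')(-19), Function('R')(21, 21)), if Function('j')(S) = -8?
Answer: -27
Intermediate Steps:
Function('R')(G, E) = -8
Add(Function('F')(-19), Function('R')(21, 21)) = Add(-19, -8) = -27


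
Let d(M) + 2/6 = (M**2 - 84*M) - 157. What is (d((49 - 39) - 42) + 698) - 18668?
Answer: -43246/3 ≈ -14415.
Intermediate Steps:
d(M) = -472/3 + M**2 - 84*M (d(M) = -1/3 + ((M**2 - 84*M) - 157) = -1/3 + (-157 + M**2 - 84*M) = -472/3 + M**2 - 84*M)
(d((49 - 39) - 42) + 698) - 18668 = ((-472/3 + ((49 - 39) - 42)**2 - 84*((49 - 39) - 42)) + 698) - 18668 = ((-472/3 + (10 - 42)**2 - 84*(10 - 42)) + 698) - 18668 = ((-472/3 + (-32)**2 - 84*(-32)) + 698) - 18668 = ((-472/3 + 1024 + 2688) + 698) - 18668 = (10664/3 + 698) - 18668 = 12758/3 - 18668 = -43246/3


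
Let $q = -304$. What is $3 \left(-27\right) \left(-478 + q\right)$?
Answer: $63342$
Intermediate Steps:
$3 \left(-27\right) \left(-478 + q\right) = 3 \left(-27\right) \left(-478 - 304\right) = \left(-81\right) \left(-782\right) = 63342$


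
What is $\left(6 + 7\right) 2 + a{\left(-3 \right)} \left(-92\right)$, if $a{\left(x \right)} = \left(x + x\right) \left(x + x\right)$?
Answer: $-3286$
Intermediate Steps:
$a{\left(x \right)} = 4 x^{2}$ ($a{\left(x \right)} = 2 x 2 x = 4 x^{2}$)
$\left(6 + 7\right) 2 + a{\left(-3 \right)} \left(-92\right) = \left(6 + 7\right) 2 + 4 \left(-3\right)^{2} \left(-92\right) = 13 \cdot 2 + 4 \cdot 9 \left(-92\right) = 26 + 36 \left(-92\right) = 26 - 3312 = -3286$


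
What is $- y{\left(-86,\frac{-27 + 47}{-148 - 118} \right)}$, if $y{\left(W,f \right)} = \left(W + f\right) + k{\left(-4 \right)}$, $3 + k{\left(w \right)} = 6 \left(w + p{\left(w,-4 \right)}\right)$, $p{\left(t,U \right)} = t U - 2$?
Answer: $\frac{3867}{133} \approx 29.075$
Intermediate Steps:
$p{\left(t,U \right)} = -2 + U t$ ($p{\left(t,U \right)} = U t - 2 = -2 + U t$)
$k{\left(w \right)} = -15 - 18 w$ ($k{\left(w \right)} = -3 + 6 \left(w - \left(2 + 4 w\right)\right) = -3 + 6 \left(-2 - 3 w\right) = -3 - \left(12 + 18 w\right) = -15 - 18 w$)
$y{\left(W,f \right)} = 57 + W + f$ ($y{\left(W,f \right)} = \left(W + f\right) - -57 = \left(W + f\right) + \left(-15 + 72\right) = \left(W + f\right) + 57 = 57 + W + f$)
$- y{\left(-86,\frac{-27 + 47}{-148 - 118} \right)} = - (57 - 86 + \frac{-27 + 47}{-148 - 118}) = - (57 - 86 + \frac{20}{-266}) = - (57 - 86 + 20 \left(- \frac{1}{266}\right)) = - (57 - 86 - \frac{10}{133}) = \left(-1\right) \left(- \frac{3867}{133}\right) = \frac{3867}{133}$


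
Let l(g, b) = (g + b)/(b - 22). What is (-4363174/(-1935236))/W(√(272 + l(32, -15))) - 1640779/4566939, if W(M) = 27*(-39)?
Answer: -43121942968681/119314414295154 ≈ -0.36141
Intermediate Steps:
l(g, b) = (b + g)/(-22 + b)
W(M) = -1053
(-4363174/(-1935236))/W(√(272 + l(32, -15))) - 1640779/4566939 = -4363174/(-1935236)/(-1053) - 1640779/4566939 = -4363174*(-1/1935236)*(-1/1053) - 1640779*1/4566939 = (2181587/967618)*(-1/1053) - 1640779/4566939 = -2181587/1018901754 - 1640779/4566939 = -43121942968681/119314414295154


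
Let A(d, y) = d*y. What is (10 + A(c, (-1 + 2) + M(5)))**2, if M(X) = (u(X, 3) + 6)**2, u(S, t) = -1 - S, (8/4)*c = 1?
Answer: 441/4 ≈ 110.25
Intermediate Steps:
c = 1/2 (c = (1/2)*1 = 1/2 ≈ 0.50000)
M(X) = (5 - X)**2 (M(X) = ((-1 - X) + 6)**2 = (5 - X)**2)
(10 + A(c, (-1 + 2) + M(5)))**2 = (10 + ((-1 + 2) + (-5 + 5)**2)/2)**2 = (10 + (1 + 0**2)/2)**2 = (10 + (1 + 0)/2)**2 = (10 + (1/2)*1)**2 = (10 + 1/2)**2 = (21/2)**2 = 441/4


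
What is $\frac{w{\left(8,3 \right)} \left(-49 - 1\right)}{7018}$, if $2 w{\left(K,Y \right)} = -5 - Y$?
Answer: $\frac{100}{3509} \approx 0.028498$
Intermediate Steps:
$w{\left(K,Y \right)} = - \frac{5}{2} - \frac{Y}{2}$ ($w{\left(K,Y \right)} = \frac{-5 - Y}{2} = - \frac{5}{2} - \frac{Y}{2}$)
$\frac{w{\left(8,3 \right)} \left(-49 - 1\right)}{7018} = \frac{\left(- \frac{5}{2} - \frac{3}{2}\right) \left(-49 - 1\right)}{7018} = \left(- \frac{5}{2} - \frac{3}{2}\right) \left(-50\right) \frac{1}{7018} = \left(-4\right) \left(-50\right) \frac{1}{7018} = 200 \cdot \frac{1}{7018} = \frac{100}{3509}$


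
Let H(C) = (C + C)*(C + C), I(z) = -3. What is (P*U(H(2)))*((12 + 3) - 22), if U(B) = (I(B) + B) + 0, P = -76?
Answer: 6916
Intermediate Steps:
H(C) = 4*C² (H(C) = (2*C)*(2*C) = 4*C²)
U(B) = -3 + B (U(B) = (-3 + B) + 0 = -3 + B)
(P*U(H(2)))*((12 + 3) - 22) = (-76*(-3 + 4*2²))*((12 + 3) - 22) = (-76*(-3 + 4*4))*(15 - 22) = -76*(-3 + 16)*(-7) = -76*13*(-7) = -988*(-7) = 6916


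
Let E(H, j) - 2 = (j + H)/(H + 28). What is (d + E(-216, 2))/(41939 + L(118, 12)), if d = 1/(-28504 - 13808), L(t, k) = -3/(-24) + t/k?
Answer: 6240973/83422383275 ≈ 7.4812e-5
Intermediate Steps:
L(t, k) = ⅛ + t/k (L(t, k) = -3*(-1/24) + t/k = ⅛ + t/k)
E(H, j) = 2 + (H + j)/(28 + H) (E(H, j) = 2 + (j + H)/(H + 28) = 2 + (H + j)/(28 + H))
d = -1/42312 (d = 1/(-42312) = -1/42312 ≈ -2.3634e-5)
(d + E(-216, 2))/(41939 + L(118, 12)) = (-1/42312 + (56 + 2 + 3*(-216))/(28 - 216))/(41939 + (118 + (⅛)*12)/12) = (-1/42312 + (56 + 2 - 648)/(-188))/(41939 + (118 + 3/2)/12) = (-1/42312 - 1/188*(-590))/(41939 + (1/12)*(239/2)) = (-1/42312 + 295/94)/(41939 + 239/24) = 6240973/(1988664*(1006775/24)) = (6240973/1988664)*(24/1006775) = 6240973/83422383275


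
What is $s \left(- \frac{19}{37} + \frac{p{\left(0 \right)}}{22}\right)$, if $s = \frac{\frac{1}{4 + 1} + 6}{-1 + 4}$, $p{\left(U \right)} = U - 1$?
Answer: $- \frac{2821}{2442} \approx -1.1552$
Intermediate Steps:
$p{\left(U \right)} = -1 + U$ ($p{\left(U \right)} = U - 1 = -1 + U$)
$s = \frac{31}{15}$ ($s = \frac{\frac{1}{5} + 6}{3} = \left(\frac{1}{5} + 6\right) \frac{1}{3} = \frac{31}{5} \cdot \frac{1}{3} = \frac{31}{15} \approx 2.0667$)
$s \left(- \frac{19}{37} + \frac{p{\left(0 \right)}}{22}\right) = \frac{31 \left(- \frac{19}{37} + \frac{-1 + 0}{22}\right)}{15} = \frac{31 \left(\left(-19\right) \frac{1}{37} - \frac{1}{22}\right)}{15} = \frac{31 \left(- \frac{19}{37} - \frac{1}{22}\right)}{15} = \frac{31}{15} \left(- \frac{455}{814}\right) = - \frac{2821}{2442}$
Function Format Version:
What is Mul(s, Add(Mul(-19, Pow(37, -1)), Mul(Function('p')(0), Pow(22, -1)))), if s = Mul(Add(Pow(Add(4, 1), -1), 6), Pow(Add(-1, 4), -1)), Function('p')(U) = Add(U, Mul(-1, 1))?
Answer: Rational(-2821, 2442) ≈ -1.1552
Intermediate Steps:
Function('p')(U) = Add(-1, U) (Function('p')(U) = Add(U, -1) = Add(-1, U))
s = Rational(31, 15) (s = Mul(Add(Pow(5, -1), 6), Pow(3, -1)) = Mul(Add(Rational(1, 5), 6), Rational(1, 3)) = Mul(Rational(31, 5), Rational(1, 3)) = Rational(31, 15) ≈ 2.0667)
Mul(s, Add(Mul(-19, Pow(37, -1)), Mul(Function('p')(0), Pow(22, -1)))) = Mul(Rational(31, 15), Add(Mul(-19, Pow(37, -1)), Mul(Add(-1, 0), Pow(22, -1)))) = Mul(Rational(31, 15), Add(Mul(-19, Rational(1, 37)), Mul(-1, Rational(1, 22)))) = Mul(Rational(31, 15), Add(Rational(-19, 37), Rational(-1, 22))) = Mul(Rational(31, 15), Rational(-455, 814)) = Rational(-2821, 2442)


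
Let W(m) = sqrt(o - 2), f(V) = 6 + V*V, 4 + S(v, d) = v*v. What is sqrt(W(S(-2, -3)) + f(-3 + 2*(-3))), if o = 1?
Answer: sqrt(87 + I) ≈ 9.3275 + 0.05361*I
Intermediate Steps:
S(v, d) = -4 + v**2 (S(v, d) = -4 + v*v = -4 + v**2)
f(V) = 6 + V**2
W(m) = I (W(m) = sqrt(1 - 2) = sqrt(-1) = I)
sqrt(W(S(-2, -3)) + f(-3 + 2*(-3))) = sqrt(I + (6 + (-3 + 2*(-3))**2)) = sqrt(I + (6 + (-3 - 6)**2)) = sqrt(I + (6 + (-9)**2)) = sqrt(I + (6 + 81)) = sqrt(I + 87) = sqrt(87 + I)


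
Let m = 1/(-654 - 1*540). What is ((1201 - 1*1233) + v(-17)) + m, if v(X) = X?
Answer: -58507/1194 ≈ -49.001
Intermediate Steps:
m = -1/1194 (m = 1/(-654 - 540) = 1/(-1194) = -1/1194 ≈ -0.00083752)
((1201 - 1*1233) + v(-17)) + m = ((1201 - 1*1233) - 17) - 1/1194 = ((1201 - 1233) - 17) - 1/1194 = (-32 - 17) - 1/1194 = -49 - 1/1194 = -58507/1194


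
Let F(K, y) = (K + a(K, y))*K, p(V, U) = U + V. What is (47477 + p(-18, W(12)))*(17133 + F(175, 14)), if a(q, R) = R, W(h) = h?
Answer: 2383423968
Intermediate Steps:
F(K, y) = K*(K + y) (F(K, y) = (K + y)*K = K*(K + y))
(47477 + p(-18, W(12)))*(17133 + F(175, 14)) = (47477 + (12 - 18))*(17133 + 175*(175 + 14)) = (47477 - 6)*(17133 + 175*189) = 47471*(17133 + 33075) = 47471*50208 = 2383423968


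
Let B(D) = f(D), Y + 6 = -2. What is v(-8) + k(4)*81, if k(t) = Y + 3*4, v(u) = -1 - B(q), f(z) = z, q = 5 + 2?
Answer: 316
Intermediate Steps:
Y = -8 (Y = -6 - 2 = -8)
q = 7
B(D) = D
v(u) = -8 (v(u) = -1 - 1*7 = -1 - 7 = -8)
k(t) = 4 (k(t) = -8 + 3*4 = -8 + 12 = 4)
v(-8) + k(4)*81 = -8 + 4*81 = -8 + 324 = 316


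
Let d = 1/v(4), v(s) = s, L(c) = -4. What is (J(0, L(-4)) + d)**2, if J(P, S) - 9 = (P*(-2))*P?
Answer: 1369/16 ≈ 85.563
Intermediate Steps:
J(P, S) = 9 - 2*P**2 (J(P, S) = 9 + (P*(-2))*P = 9 + (-2*P)*P = 9 - 2*P**2)
d = 1/4 ≈ 0.25000
(J(0, L(-4)) + d)**2 = ((9 - 2*0**2) + 1/4)**2 = ((9 - 2*0) + 1/4)**2 = ((9 + 0) + 1/4)**2 = (9 + 1/4)**2 = (37/4)**2 = 1369/16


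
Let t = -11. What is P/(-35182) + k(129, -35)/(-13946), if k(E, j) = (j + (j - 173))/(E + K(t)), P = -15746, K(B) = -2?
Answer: 13948475579/31156158922 ≈ 0.44770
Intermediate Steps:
k(E, j) = (-173 + 2*j)/(-2 + E) (k(E, j) = (j + (j - 173))/(E - 2) = (j + (-173 + j))/(-2 + E) = (-173 + 2*j)/(-2 + E))
P/(-35182) + k(129, -35)/(-13946) = -15746/(-35182) + ((-173 + 2*(-35))/(-2 + 129))/(-13946) = -15746*(-1/35182) + ((-173 - 70)/127)*(-1/13946) = 7873/17591 + ((1/127)*(-243))*(-1/13946) = 7873/17591 - 243/127*(-1/13946) = 7873/17591 + 243/1771142 = 13948475579/31156158922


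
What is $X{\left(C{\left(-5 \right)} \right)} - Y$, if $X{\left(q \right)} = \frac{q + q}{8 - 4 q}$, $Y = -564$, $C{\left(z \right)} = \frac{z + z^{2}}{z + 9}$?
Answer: $\frac{3379}{6} \approx 563.17$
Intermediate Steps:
$C{\left(z \right)} = \frac{z + z^{2}}{9 + z}$
$X{\left(q \right)} = \frac{2 q}{8 - 4 q}$
$X{\left(C{\left(-5 \right)} \right)} - Y = - \frac{\left(-5\right) \frac{1}{9 - 5} \left(1 - 5\right)}{-4 + 2 \left(- \frac{5 \left(1 - 5\right)}{9 - 5}\right)} - -564 = - \frac{\left(-5\right) \frac{1}{4} \left(-4\right)}{-4 + 2 \left(\left(-5\right) \frac{1}{4} \left(-4\right)\right)} + 564 = \left(-1\right) 5 \frac{1}{-4 + 2 \cdot 5} + 564 = \left(-1\right) 5 \frac{1}{-4 + 10} + 564 = \left(-1\right) 5 \cdot \frac{1}{6} + 564 = - \frac{5}{6} + 564 = \frac{3379}{6}$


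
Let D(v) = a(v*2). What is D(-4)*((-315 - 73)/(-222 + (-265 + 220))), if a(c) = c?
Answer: -3104/267 ≈ -11.625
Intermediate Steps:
D(v) = 2*v (D(v) = v*2 = 2*v)
D(-4)*((-315 - 73)/(-222 + (-265 + 220))) = (2*(-4))*((-315 - 73)/(-222 + (-265 + 220))) = -(-3104)/(-222 - 45) = -(-3104)/(-267) = -(-3104)*(-1)/267 = -8*388/267 = -3104/267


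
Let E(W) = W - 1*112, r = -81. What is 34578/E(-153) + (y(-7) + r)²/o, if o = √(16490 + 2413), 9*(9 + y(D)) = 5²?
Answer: -34578/265 + 616225*√18903/1531143 ≈ -75.149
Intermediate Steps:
y(D) = -56/9 (y(D) = -9 + (⅑)*5² = -9 + (⅑)*25 = -9 + 25/9 = -56/9)
E(W) = -112 + W (E(W) = W - 112 = -112 + W)
o = √18903 ≈ 137.49
34578/E(-153) + (y(-7) + r)²/o = 34578/(-112 - 153) + (-56/9 - 81)²/(√18903) = 34578/(-265) + (-785/9)²*(√18903/18903) = 34578*(-1/265) + 616225*(√18903/18903)/81 = -34578/265 + 616225*√18903/1531143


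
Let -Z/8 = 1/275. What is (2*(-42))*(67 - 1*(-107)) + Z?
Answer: -4019408/275 ≈ -14616.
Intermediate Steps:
Z = -8/275 ≈ -0.029091
(2*(-42))*(67 - 1*(-107)) + Z = (2*(-42))*(67 - 1*(-107)) - 8/275 = -84*(67 + 107) - 8/275 = -84*174 - 8/275 = -14616 - 8/275 = -4019408/275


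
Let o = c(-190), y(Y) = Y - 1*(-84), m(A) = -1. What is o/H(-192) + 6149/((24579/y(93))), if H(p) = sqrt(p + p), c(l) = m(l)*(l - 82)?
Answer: 362791/8193 - 17*I*sqrt(6)/3 ≈ 44.281 - 13.88*I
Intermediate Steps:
y(Y) = 84 + Y (y(Y) = Y + 84 = 84 + Y)
c(l) = 82 - l (c(l) = -(l - 82) = -(-82 + l) = 82 - l)
H(p) = sqrt(2)*sqrt(p) (H(p) = sqrt(2*p) = sqrt(2)*sqrt(p))
o = 272 (o = 82 - 1*(-190) = 82 + 190 = 272)
o/H(-192) + 6149/((24579/y(93))) = 272/((sqrt(2)*sqrt(-192))) + 6149/((24579/(84 + 93))) = 272/((sqrt(2)*(8*I*sqrt(3)))) + 6149/((24579/177)) = 272/((8*I*sqrt(6))) + 6149/((24579*(1/177))) = 272*(-I*sqrt(6)/48) + 6149/(8193/59) = -17*I*sqrt(6)/3 + 6149*(59/8193) = -17*I*sqrt(6)/3 + 362791/8193 = 362791/8193 - 17*I*sqrt(6)/3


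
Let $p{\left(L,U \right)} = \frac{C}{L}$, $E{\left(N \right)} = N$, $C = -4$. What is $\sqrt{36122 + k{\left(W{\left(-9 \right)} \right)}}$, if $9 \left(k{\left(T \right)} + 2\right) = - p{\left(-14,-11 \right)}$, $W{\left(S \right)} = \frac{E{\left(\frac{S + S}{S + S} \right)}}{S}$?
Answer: $\frac{\sqrt{15928906}}{21} \approx 190.05$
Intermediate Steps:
$W{\left(S \right)} = \frac{1}{S}$ ($W{\left(S \right)} = \frac{\left(S + S\right) \frac{1}{S + S}}{S} = \frac{2 S \frac{1}{2 S}}{S} = 1 \frac{1}{S} = \frac{1}{S}$)
$p{\left(L,U \right)} = - \frac{4}{L}$
$k{\left(T \right)} = - \frac{128}{63}$ ($k{\left(T \right)} = -2 + \frac{\left(-1\right) \left(- \frac{4}{-14}\right)}{9} = -2 + \frac{\left(-1\right) \left(\left(-4\right) \left(- \frac{1}{14}\right)\right)}{9} = -2 + \frac{\left(-1\right) \frac{2}{7}}{9} = -2 + \frac{1}{9} \left(- \frac{2}{7}\right) = -2 - \frac{2}{63} = - \frac{128}{63}$)
$\sqrt{36122 + k{\left(W{\left(-9 \right)} \right)}} = \sqrt{36122 - \frac{128}{63}} = \sqrt{\frac{2275558}{63}} = \frac{\sqrt{15928906}}{21}$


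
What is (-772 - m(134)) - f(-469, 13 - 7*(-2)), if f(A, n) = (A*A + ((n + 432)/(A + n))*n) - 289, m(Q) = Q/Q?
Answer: -5730841/26 ≈ -2.2042e+5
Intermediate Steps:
m(Q) = 1
f(A, n) = -289 + A**2 + n*(432 + n)/(A + n) (f(A, n) = (A**2 + ((432 + n)/(A + n))*n) - 289 = (A**2 + n*(432 + n)/(A + n)) - 289 = -289 + A**2 + n*(432 + n)/(A + n))
(-772 - m(134)) - f(-469, 13 - 7*(-2)) = (-772 - 1*1) - ((-469)**3 + (13 - 7*(-2))**2 - 289*(-469) + 143*(13 - 7*(-2)) + (13 - 7*(-2))*(-469)**2)/(-469 + (13 - 7*(-2))) = (-772 - 1) - (-103161709 + (13 + 14)**2 + 135541 + 143*(13 + 14) + (13 + 14)*219961)/(-469 + (13 + 14)) = -773 - (-103161709 + 27**2 + 135541 + 143*27 + 27*219961)/(-469 + 27) = -773 - (-103161709 + 729 + 135541 + 3861 + 5938947)/(-442) = -773 - (-1)*(-97082631)/442 = -773 - 1*5710743/26 = -773 - 5710743/26 = -5730841/26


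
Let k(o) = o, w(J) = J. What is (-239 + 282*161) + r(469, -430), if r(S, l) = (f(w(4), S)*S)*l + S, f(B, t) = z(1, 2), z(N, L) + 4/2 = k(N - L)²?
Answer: 247302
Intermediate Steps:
z(N, L) = -2 + (N - L)²
f(B, t) = -1 (f(B, t) = -2 + (2 - 1*1)² = -2 + (2 - 1)² = -2 + 1² = -2 + 1 = -1)
r(S, l) = S - S*l (r(S, l) = (-S)*l + S = -S*l + S = S - S*l)
(-239 + 282*161) + r(469, -430) = (-239 + 282*161) + 469*(1 - 1*(-430)) = (-239 + 45402) + 469*(1 + 430) = 45163 + 469*431 = 45163 + 202139 = 247302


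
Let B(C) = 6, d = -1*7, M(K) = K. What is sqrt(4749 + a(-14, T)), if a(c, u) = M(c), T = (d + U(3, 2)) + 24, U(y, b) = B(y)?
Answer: sqrt(4735) ≈ 68.811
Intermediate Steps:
d = -7
U(y, b) = 6
T = 23 (T = (-7 + 6) + 24 = -1 + 24 = 23)
a(c, u) = c
sqrt(4749 + a(-14, T)) = sqrt(4749 - 14) = sqrt(4735)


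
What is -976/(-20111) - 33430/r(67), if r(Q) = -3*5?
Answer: 134465074/60333 ≈ 2228.7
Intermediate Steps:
r(Q) = -15
-976/(-20111) - 33430/r(67) = -976/(-20111) - 33430/(-15) = -976*(-1/20111) - 33430*(-1/15) = 976/20111 + 6686/3 = 134465074/60333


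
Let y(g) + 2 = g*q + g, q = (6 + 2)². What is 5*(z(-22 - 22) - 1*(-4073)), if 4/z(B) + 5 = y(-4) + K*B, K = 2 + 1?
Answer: 8125615/399 ≈ 20365.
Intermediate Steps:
q = 64 (q = 8² = 64)
y(g) = -2 + 65*g (y(g) = -2 + (g*64 + g) = -2 + (64*g + g) = -2 + 65*g)
K = 3
z(B) = 4/(-267 + 3*B) (z(B) = 4/(-5 + ((-2 + 65*(-4)) + 3*B)) = 4/(-5 + ((-2 - 260) + 3*B)) = 4/(-5 + (-262 + 3*B)) = 4/(-267 + 3*B))
5*(z(-22 - 22) - 1*(-4073)) = 5*(4/(3*(-89 + (-22 - 22))) - 1*(-4073)) = 5*(4/(3*(-89 - 44)) + 4073) = 5*((4/3)/(-133) + 4073) = 5*((4/3)*(-1/133) + 4073) = 5*(-4/399 + 4073) = 5*(1625123/399) = 8125615/399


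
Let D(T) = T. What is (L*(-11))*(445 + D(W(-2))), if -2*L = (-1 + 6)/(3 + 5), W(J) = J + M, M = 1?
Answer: 6105/4 ≈ 1526.3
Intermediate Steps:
W(J) = 1 + J (W(J) = J + 1 = 1 + J)
L = -5/16 (L = -(-1 + 6)/(2*(3 + 5)) = -5/(2*8) = -½*5/8 = -5/16 ≈ -0.31250)
(L*(-11))*(445 + D(W(-2))) = (-5/16*(-11))*(445 + (1 - 2)) = 55*(445 - 1)/16 = (55/16)*444 = 6105/4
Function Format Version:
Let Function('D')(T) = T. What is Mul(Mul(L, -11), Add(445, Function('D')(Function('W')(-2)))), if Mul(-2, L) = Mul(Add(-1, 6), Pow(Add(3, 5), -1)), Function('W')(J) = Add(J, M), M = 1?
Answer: Rational(6105, 4) ≈ 1526.3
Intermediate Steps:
Function('W')(J) = Add(1, J) (Function('W')(J) = Add(J, 1) = Add(1, J))
L = Rational(-5, 16) (L = Mul(Rational(-1, 2), Mul(Add(-1, 6), Pow(Add(3, 5), -1))) = Mul(Rational(-1, 2), Mul(5, Pow(8, -1))) = Mul(Rational(-1, 2), Mul(5, Rational(1, 8))) = Mul(Rational(-1, 2), Rational(5, 8)) = Rational(-5, 16) ≈ -0.31250)
Mul(Mul(L, -11), Add(445, Function('D')(Function('W')(-2)))) = Mul(Mul(Rational(-5, 16), -11), Add(445, Add(1, -2))) = Mul(Rational(55, 16), Add(445, -1)) = Mul(Rational(55, 16), 444) = Rational(6105, 4)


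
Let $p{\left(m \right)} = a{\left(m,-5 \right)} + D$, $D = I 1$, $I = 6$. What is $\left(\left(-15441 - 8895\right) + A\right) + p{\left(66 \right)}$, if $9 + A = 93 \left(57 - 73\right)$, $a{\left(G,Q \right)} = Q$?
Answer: $-25832$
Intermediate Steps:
$D = 6$ ($D = 6 \cdot 1 = 6$)
$A = -1497$ ($A = -9 + 93 \left(57 - 73\right) = -9 + 93 \left(-16\right) = -9 - 1488 = -1497$)
$p{\left(m \right)} = 1$ ($p{\left(m \right)} = -5 + 6 = 1$)
$\left(\left(-15441 - 8895\right) + A\right) + p{\left(66 \right)} = \left(\left(-15441 - 8895\right) - 1497\right) + 1 = \left(-24336 - 1497\right) + 1 = -25833 + 1 = -25832$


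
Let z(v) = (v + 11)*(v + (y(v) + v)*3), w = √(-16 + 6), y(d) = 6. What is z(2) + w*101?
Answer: 338 + 101*I*√10 ≈ 338.0 + 319.39*I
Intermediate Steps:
w = I*√10 (w = √(-10) = I*√10 ≈ 3.1623*I)
z(v) = (11 + v)*(18 + 4*v) (z(v) = (v + 11)*(v + (6 + v)*3) = (11 + v)*(v + (18 + 3*v)) = (11 + v)*(18 + 4*v))
z(2) + w*101 = (198 + 4*2² + 62*2) + (I*√10)*101 = (198 + 4*4 + 124) + 101*I*√10 = (198 + 16 + 124) + 101*I*√10 = 338 + 101*I*√10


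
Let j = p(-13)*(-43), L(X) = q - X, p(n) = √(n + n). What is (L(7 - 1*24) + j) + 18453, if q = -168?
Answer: 18302 - 43*I*√26 ≈ 18302.0 - 219.26*I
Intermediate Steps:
p(n) = √2*√n (p(n) = √(2*n) = √2*√n)
L(X) = -168 - X
j = -43*I*√26 (j = (√2*√(-13))*(-43) = (√2*(I*√13))*(-43) = (I*√26)*(-43) = -43*I*√26 ≈ -219.26*I)
(L(7 - 1*24) + j) + 18453 = ((-168 - (7 - 1*24)) - 43*I*√26) + 18453 = ((-168 - (7 - 24)) - 43*I*√26) + 18453 = ((-168 - 1*(-17)) - 43*I*√26) + 18453 = ((-168 + 17) - 43*I*√26) + 18453 = (-151 - 43*I*√26) + 18453 = 18302 - 43*I*√26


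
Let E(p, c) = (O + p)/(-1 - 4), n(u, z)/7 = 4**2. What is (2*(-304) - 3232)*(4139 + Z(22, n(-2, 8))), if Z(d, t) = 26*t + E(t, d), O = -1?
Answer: -26990592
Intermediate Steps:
n(u, z) = 112 (n(u, z) = 7*4**2 = 7*16 = 112)
E(p, c) = 1/5 - p/5 (E(p, c) = (-1 + p)/(-1 - 4) = (-1 + p)/(-5) = (-1 + p)*(-1/5) = 1/5 - p/5)
Z(d, t) = 1/5 + 129*t/5 (Z(d, t) = 26*t + (1/5 - t/5) = 1/5 + 129*t/5)
(2*(-304) - 3232)*(4139 + Z(22, n(-2, 8))) = (2*(-304) - 3232)*(4139 + (1/5 + (129/5)*112)) = (-608 - 3232)*(4139 + (1/5 + 14448/5)) = -3840*(4139 + 14449/5) = -3840*35144/5 = -26990592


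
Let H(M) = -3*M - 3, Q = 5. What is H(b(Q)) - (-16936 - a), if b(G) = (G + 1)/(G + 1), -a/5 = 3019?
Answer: 1835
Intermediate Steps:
a = -15095 (a = -5*3019 = -15095)
b(G) = 1 (b(G) = (1 + G)/(1 + G) = 1)
H(M) = -3 - 3*M
H(b(Q)) - (-16936 - a) = (-3 - 3*1) - (-16936 - 1*(-15095)) = (-3 - 3) - (-16936 + 15095) = -6 - 1*(-1841) = -6 + 1841 = 1835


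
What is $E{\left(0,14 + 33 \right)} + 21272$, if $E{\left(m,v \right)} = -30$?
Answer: $21242$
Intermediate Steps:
$E{\left(0,14 + 33 \right)} + 21272 = -30 + 21272 = 21242$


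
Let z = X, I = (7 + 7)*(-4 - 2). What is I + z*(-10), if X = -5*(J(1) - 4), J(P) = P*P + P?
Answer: -184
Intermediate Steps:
J(P) = P + P**2 (J(P) = P**2 + P = P + P**2)
I = -84 (I = 14*(-6) = -84)
X = 10 (X = -5*(1*(1 + 1) - 4) = -5*(1*2 - 4) = -5*(2 - 4) = -5*(-2) = 10)
z = 10
I + z*(-10) = -84 + 10*(-10) = -84 - 100 = -184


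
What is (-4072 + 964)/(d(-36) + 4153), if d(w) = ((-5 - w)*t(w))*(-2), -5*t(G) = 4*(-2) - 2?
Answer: -1036/1343 ≈ -0.77141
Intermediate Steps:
t(G) = 2 (t(G) = -(4*(-2) - 2)/5 = -(-8 - 2)/5 = -⅕*(-10) = 2)
d(w) = 20 + 4*w (d(w) = ((-5 - w)*2)*(-2) = (-10 - 2*w)*(-2) = 20 + 4*w)
(-4072 + 964)/(d(-36) + 4153) = (-4072 + 964)/((20 + 4*(-36)) + 4153) = -3108/((20 - 144) + 4153) = -3108/(-124 + 4153) = -3108/4029 = -3108*1/4029 = -1036/1343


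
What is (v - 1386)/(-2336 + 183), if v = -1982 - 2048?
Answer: 5416/2153 ≈ 2.5156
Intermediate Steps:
v = -4030
(v - 1386)/(-2336 + 183) = (-4030 - 1386)/(-2336 + 183) = -5416/(-2153) = -5416*(-1/2153) = 5416/2153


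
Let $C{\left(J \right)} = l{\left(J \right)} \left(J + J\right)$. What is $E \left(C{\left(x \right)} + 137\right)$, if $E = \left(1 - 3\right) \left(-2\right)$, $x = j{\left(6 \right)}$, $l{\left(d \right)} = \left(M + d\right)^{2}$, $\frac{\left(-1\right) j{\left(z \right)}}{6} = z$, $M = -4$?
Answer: $-460252$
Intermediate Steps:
$j{\left(z \right)} = - 6 z$
$l{\left(d \right)} = \left(-4 + d\right)^{2}$
$x = -36$ ($x = \left(-6\right) 6 = -36$)
$E = 4$ ($E = \left(-2\right) \left(-2\right) = 4$)
$C{\left(J \right)} = 2 J \left(-4 + J\right)^{2}$ ($C{\left(J \right)} = \left(-4 + J\right)^{2} \left(J + J\right) = \left(-4 + J\right)^{2} \cdot 2 J = 2 J \left(-4 + J\right)^{2}$)
$E \left(C{\left(x \right)} + 137\right) = 4 \left(2 \left(-36\right) \left(-4 - 36\right)^{2} + 137\right) = 4 \left(2 \left(-36\right) \left(-40\right)^{2} + 137\right) = 4 \left(2 \left(-36\right) 1600 + 137\right) = 4 \left(-115200 + 137\right) = 4 \left(-115063\right) = -460252$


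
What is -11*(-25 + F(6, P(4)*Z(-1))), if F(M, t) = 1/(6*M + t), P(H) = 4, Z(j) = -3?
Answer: 6589/24 ≈ 274.54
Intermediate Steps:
F(M, t) = 1/(t + 6*M)
-11*(-25 + F(6, P(4)*Z(-1))) = -11*(-25 + 1/(4*(-3) + 6*6)) = -11*(-25 + 1/(-12 + 36)) = -11*(-25 + 1/24) = -11*(-599/24) = 6589/24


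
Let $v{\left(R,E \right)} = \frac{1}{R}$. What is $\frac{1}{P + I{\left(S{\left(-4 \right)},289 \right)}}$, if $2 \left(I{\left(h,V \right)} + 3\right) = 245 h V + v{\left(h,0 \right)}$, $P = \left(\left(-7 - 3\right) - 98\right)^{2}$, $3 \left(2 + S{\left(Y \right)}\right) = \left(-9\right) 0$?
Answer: $- \frac{4}{236577} \approx -1.6908 \cdot 10^{-5}$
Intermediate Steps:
$S{\left(Y \right)} = -2$ ($S{\left(Y \right)} = -2 + \frac{\left(-9\right) 0}{3} = -2 + \frac{1}{3} \cdot 0 = -2 + 0 = -2$)
$P = 11664$ ($P = \left(\left(-7 - 3\right) - 98\right)^{2} = \left(-10 - 98\right)^{2} = \left(-108\right)^{2} = 11664$)
$I{\left(h,V \right)} = -3 + \frac{1}{2 h} + \frac{245 V h}{2}$ ($I{\left(h,V \right)} = -3 + \frac{245 h V + \frac{1}{h}}{2} = -3 + \frac{245 V h + \frac{1}{h}}{2} = -3 + \frac{\frac{1}{h} + 245 V h}{2} = -3 + \left(\frac{1}{2 h} + \frac{245 V h}{2}\right) = -3 + \frac{1}{2 h} + \frac{245 V h}{2}$)
$\frac{1}{P + I{\left(S{\left(-4 \right)},289 \right)}} = \frac{1}{11664 + \frac{1 - 2 \left(-6 + 245 \cdot 289 \left(-2\right)\right)}{2 \left(-2\right)}} = \frac{1}{11664 + \frac{1}{2} \left(- \frac{1}{2}\right) \left(1 - 2 \left(-6 - 141610\right)\right)} = \frac{1}{11664 + \frac{1}{2} \left(- \frac{1}{2}\right) \left(1 - -283232\right)} = \frac{1}{11664 + \frac{1}{2} \left(- \frac{1}{2}\right) \left(1 + 283232\right)} = \frac{1}{11664 + \frac{1}{2} \left(- \frac{1}{2}\right) 283233} = \frac{1}{11664 - \frac{283233}{4}} = \frac{1}{- \frac{236577}{4}} = - \frac{4}{236577}$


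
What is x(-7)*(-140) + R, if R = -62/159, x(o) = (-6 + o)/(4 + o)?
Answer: -32174/53 ≈ -607.06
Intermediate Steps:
x(o) = (-6 + o)/(4 + o)
R = -62/159 (R = -62*1/159 = -62/159 ≈ -0.38994)
x(-7)*(-140) + R = ((-6 - 7)/(4 - 7))*(-140) - 62/159 = (-13/(-3))*(-140) - 62/159 = -1/3*(-13)*(-140) - 62/159 = (13/3)*(-140) - 62/159 = -1820/3 - 62/159 = -32174/53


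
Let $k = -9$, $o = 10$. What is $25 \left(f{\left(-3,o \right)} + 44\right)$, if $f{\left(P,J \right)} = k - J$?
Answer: $625$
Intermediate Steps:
$f{\left(P,J \right)} = -9 - J$
$25 \left(f{\left(-3,o \right)} + 44\right) = 25 \left(\left(-9 - 10\right) + 44\right) = 25 \left(-19 + 44\right) = 25 \cdot 25 = 625$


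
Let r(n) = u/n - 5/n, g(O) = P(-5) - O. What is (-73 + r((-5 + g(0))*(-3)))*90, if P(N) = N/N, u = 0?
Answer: -13215/2 ≈ -6607.5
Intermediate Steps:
P(N) = 1
g(O) = 1 - O
r(n) = -5/n (r(n) = 0/n - 5/n = 0 - 5/n = -5/n)
(-73 + r((-5 + g(0))*(-3)))*90 = (-73 - 5*(-1/(3*(-5 + (1 - 1*0)))))*90 = (-73 - 5*(-1/(3*(-5 + (1 + 0)))))*90 = (-73 - 5*(-1/(3*(-5 + 1))))*90 = (-73 - 5/((-4*(-3))))*90 = (-73 - 5/12)*90 = -881/12*90 = -13215/2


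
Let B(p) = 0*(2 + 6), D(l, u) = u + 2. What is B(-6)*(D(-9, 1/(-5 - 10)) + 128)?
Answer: 0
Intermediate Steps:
D(l, u) = 2 + u
B(p) = 0 (B(p) = 0*8 = 0)
B(-6)*(D(-9, 1/(-5 - 10)) + 128) = 0*((2 + 1/(-5 - 10)) + 128) = 0*((2 + 1/(-15)) + 128) = 0*((2 - 1/15) + 128) = 0*(29/15 + 128) = 0*(1949/15) = 0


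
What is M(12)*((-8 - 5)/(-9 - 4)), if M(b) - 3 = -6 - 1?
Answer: -4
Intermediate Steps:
M(b) = -4 (M(b) = 3 + (-6 - 1) = 3 - 7 = -4)
M(12)*((-8 - 5)/(-9 - 4)) = -4*(-8 - 5)/(-9 - 4) = -(-52)/(-13) = -(-52)*(-1)/13 = -4*1 = -4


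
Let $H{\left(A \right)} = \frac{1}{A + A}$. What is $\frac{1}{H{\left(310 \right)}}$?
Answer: $620$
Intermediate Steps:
$H{\left(A \right)} = \frac{1}{2 A}$
$\frac{1}{H{\left(310 \right)}} = \frac{1}{\frac{1}{2} \cdot \frac{1}{310}} = \frac{1}{\frac{1}{620}} = 620$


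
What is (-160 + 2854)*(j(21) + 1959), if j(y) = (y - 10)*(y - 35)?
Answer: 4862670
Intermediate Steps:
j(y) = (-35 + y)*(-10 + y) (j(y) = (-10 + y)*(-35 + y) = (-35 + y)*(-10 + y))
(-160 + 2854)*(j(21) + 1959) = (-160 + 2854)*((350 + 21² - 45*21) + 1959) = 2694*((350 + 441 - 945) + 1959) = 2694*(-154 + 1959) = 2694*1805 = 4862670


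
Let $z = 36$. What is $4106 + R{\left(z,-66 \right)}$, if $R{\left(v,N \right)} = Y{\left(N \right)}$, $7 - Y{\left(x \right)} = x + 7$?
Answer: $4172$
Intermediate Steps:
$Y{\left(x \right)} = - x$ ($Y{\left(x \right)} = 7 - \left(x + 7\right) = 7 - \left(7 + x\right) = - x$)
$R{\left(v,N \right)} = - N$
$4106 + R{\left(z,-66 \right)} = 4106 - -66 = 4106 + 66 = 4172$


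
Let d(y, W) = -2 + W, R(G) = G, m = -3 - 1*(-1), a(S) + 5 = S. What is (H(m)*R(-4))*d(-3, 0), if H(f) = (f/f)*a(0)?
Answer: -40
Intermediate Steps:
a(S) = -5 + S
m = -2 (m = -3 + 1 = -2)
H(f) = -5 (H(f) = (f/f)*(-5 + 0) = 1*(-5) = -5)
(H(m)*R(-4))*d(-3, 0) = (-5*(-4))*(-2 + 0) = 20*(-2) = -40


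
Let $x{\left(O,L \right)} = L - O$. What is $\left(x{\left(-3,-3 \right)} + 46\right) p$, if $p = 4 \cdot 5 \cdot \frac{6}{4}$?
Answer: $1380$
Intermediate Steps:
$p = 30$ ($p = 20 \cdot 6 \cdot \frac{1}{4} = 20 \cdot \frac{3}{2} = 30$)
$\left(x{\left(-3,-3 \right)} + 46\right) p = \left(\left(-3 - -3\right) + 46\right) 30 = \left(\left(-3 + 3\right) + 46\right) 30 = \left(0 + 46\right) 30 = 46 \cdot 30 = 1380$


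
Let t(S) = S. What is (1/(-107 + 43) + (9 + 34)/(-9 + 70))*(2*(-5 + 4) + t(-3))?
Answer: -13455/3904 ≈ -3.4465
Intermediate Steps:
(1/(-107 + 43) + (9 + 34)/(-9 + 70))*(2*(-5 + 4) + t(-3)) = (1/(-107 + 43) + (9 + 34)/(-9 + 70))*(2*(-5 + 4) - 3) = (1/(-64) + 43/61)*(2*(-1) - 3) = (-1/64 + 43*(1/61))*(-2 - 3) = (-1/64 + 43/61)*(-5) = (2691/3904)*(-5) = -13455/3904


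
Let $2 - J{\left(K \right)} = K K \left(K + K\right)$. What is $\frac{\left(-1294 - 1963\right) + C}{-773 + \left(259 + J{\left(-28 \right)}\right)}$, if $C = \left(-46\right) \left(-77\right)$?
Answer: $\frac{95}{14464} \approx 0.006568$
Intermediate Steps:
$J{\left(K \right)} = 2 - 2 K^{3}$ ($J{\left(K \right)} = 2 - K K \left(K + K\right) = 2 - K K 2 K = 2 - K 2 K^{2} = 2 - 2 K^{3}$)
$C = 3542$
$\frac{\left(-1294 - 1963\right) + C}{-773 + \left(259 + J{\left(-28 \right)}\right)} = \frac{\left(-1294 - 1963\right) + 3542}{-773 + \left(259 - \left(-2 + 2 \left(-28\right)^{3}\right)\right)} = \frac{\left(-1294 - 1963\right) + 3542}{-773 + \left(259 + \left(2 - -43904\right)\right)} = \frac{-3257 + 3542}{-773 + \left(259 + \left(2 + 43904\right)\right)} = \frac{285}{-773 + \left(259 + 43906\right)} = \frac{285}{-773 + 44165} = \frac{285}{43392} = 285 \cdot \frac{1}{43392} = \frac{95}{14464}$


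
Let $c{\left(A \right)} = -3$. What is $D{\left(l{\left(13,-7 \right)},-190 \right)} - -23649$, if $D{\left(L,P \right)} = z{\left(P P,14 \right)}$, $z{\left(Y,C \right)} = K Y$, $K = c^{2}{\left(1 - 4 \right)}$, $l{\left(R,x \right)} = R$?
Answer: $348549$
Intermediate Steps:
$K = 9$ ($K = \left(-3\right)^{2} = 9$)
$z{\left(Y,C \right)} = 9 Y$
$D{\left(L,P \right)} = 9 P^{2}$ ($D{\left(L,P \right)} = 9 P P = 9 P^{2}$)
$D{\left(l{\left(13,-7 \right)},-190 \right)} - -23649 = 9 \left(-190\right)^{2} - -23649 = 9 \cdot 36100 + 23649 = 324900 + 23649 = 348549$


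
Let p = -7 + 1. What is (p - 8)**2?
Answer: 196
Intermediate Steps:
p = -6
(p - 8)**2 = (-6 - 8)**2 = (-14)**2 = 196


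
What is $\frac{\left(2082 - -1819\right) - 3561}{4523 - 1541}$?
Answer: $\frac{170}{1491} \approx 0.11402$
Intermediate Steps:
$\frac{\left(2082 - -1819\right) - 3561}{4523 - 1541} = \frac{\left(2082 + 1819\right) - 3561}{2982} = \left(3901 - 3561\right) \frac{1}{2982} = 340 \cdot \frac{1}{2982} = \frac{170}{1491}$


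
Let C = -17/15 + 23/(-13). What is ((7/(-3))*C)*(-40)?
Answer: -31696/117 ≈ -270.91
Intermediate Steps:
C = -566/195 (C = -17*1/15 + 23*(-1/13) = -17/15 - 23/13 = -566/195 ≈ -2.9026)
((7/(-3))*C)*(-40) = ((7/(-3))*(-566/195))*(-40) = ((7*(-⅓))*(-566/195))*(-40) = -7/3*(-566/195)*(-40) = (3962/585)*(-40) = -31696/117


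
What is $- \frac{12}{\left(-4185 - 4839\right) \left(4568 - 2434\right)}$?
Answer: $\frac{1}{1604768} \approx 6.2314 \cdot 10^{-7}$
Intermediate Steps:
$- \frac{12}{\left(-4185 - 4839\right) \left(4568 - 2434\right)} = - \frac{12}{\left(-9024\right) 2134} = - \frac{12}{-19257216} = \left(-12\right) \left(- \frac{1}{19257216}\right) = \frac{1}{1604768}$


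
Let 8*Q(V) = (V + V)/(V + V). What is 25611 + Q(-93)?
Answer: 204889/8 ≈ 25611.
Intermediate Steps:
Q(V) = ⅛ (Q(V) = ((V + V)/(V + V))/8 = ((2*V)/((2*V)))/8 = ((2*V)*(1/(2*V)))/8 = (⅛)*1 = ⅛)
25611 + Q(-93) = 25611 + ⅛ = 204889/8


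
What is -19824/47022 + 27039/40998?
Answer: 25482417/107100442 ≈ 0.23793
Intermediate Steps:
-19824/47022 + 27039/40998 = -19824*1/47022 + 27039*(1/40998) = -3304/7837 + 9013/13666 = 25482417/107100442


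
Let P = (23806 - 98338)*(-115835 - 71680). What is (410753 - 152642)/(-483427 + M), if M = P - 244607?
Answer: 86037/4658379982 ≈ 1.8469e-5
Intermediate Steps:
P = 13975867980 (P = -74532*(-187515) = 13975867980)
M = 13975623373 (M = 13975867980 - 244607 = 13975623373)
(410753 - 152642)/(-483427 + M) = (410753 - 152642)/(-483427 + 13975623373) = 258111/13975139946 = 258111*(1/13975139946) = 86037/4658379982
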